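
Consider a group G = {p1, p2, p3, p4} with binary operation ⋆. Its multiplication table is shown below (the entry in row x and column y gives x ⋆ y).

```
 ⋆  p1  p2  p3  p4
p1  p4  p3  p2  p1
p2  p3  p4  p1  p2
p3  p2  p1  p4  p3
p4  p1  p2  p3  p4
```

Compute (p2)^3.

p2^1 = p2
p2^2 = p2 ⋆ p2 = p4
p2^3 = p4 ⋆ p2 = p2
(Structurally, G here is isomorphic to the Klein four-group V_4.)

p2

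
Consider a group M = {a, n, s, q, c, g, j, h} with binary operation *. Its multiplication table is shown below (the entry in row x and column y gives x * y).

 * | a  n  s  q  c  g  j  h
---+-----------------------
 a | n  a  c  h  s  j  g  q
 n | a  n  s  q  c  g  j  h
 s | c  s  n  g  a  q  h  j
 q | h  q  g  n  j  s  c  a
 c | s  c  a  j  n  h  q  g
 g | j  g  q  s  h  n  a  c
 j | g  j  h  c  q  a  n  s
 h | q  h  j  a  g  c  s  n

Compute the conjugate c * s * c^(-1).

s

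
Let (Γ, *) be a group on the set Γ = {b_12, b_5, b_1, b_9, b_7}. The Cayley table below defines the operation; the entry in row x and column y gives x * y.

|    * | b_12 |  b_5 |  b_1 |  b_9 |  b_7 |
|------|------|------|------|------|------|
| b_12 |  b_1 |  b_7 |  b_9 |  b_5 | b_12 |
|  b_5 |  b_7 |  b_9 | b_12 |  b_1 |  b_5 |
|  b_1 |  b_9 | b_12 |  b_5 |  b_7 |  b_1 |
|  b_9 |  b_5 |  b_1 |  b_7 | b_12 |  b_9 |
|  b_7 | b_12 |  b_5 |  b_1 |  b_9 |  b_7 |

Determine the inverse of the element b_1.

b_9

First locate the identity: row b_7 matches the header, so b_7 is the identity.
Scan row b_1 for b_7: b_1 * b_9 = b_7. Hence b_1^(-1) = b_9.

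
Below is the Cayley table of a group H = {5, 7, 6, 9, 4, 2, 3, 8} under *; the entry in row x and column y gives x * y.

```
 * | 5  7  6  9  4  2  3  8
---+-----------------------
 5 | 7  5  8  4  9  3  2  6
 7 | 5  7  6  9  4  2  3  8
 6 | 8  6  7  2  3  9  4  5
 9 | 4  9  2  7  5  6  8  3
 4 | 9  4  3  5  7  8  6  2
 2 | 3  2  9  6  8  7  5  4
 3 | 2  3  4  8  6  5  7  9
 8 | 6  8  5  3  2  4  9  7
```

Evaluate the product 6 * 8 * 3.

6 * 8 = 5
5 * 3 = 2
(Structurally, H here is isomorphic to the elementary abelian group (Z_2)^3.)

2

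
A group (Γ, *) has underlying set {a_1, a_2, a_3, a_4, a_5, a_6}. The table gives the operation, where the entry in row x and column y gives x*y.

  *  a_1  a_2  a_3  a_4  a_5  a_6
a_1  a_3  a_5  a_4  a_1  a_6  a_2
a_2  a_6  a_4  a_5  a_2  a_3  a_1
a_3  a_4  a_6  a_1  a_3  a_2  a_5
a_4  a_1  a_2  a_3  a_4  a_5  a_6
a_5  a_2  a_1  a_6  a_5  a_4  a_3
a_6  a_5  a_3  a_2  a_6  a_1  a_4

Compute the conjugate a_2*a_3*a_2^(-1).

The identity is a_4. In row a_2, the entry a_4 sits in column a_2, so a_2^(-1) = a_2.
a_2*a_3 = a_5
a_5*a_2 = a_1

a_1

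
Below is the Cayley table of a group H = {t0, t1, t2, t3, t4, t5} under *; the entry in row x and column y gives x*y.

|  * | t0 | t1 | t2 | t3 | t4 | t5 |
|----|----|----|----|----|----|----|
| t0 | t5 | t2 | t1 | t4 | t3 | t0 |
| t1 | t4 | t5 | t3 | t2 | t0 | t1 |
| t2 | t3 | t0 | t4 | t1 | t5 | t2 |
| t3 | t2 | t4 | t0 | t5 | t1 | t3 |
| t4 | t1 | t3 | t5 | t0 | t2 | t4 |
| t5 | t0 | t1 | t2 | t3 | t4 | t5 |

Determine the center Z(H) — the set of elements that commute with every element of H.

{t5}

An element z is central iff its row equals its column in the table.
For t3: t3*t2 = t0 ≠ t1 = t2*t3, so t3 ∉ Z.
Checking each element this way leaves Z(H) = {t5}.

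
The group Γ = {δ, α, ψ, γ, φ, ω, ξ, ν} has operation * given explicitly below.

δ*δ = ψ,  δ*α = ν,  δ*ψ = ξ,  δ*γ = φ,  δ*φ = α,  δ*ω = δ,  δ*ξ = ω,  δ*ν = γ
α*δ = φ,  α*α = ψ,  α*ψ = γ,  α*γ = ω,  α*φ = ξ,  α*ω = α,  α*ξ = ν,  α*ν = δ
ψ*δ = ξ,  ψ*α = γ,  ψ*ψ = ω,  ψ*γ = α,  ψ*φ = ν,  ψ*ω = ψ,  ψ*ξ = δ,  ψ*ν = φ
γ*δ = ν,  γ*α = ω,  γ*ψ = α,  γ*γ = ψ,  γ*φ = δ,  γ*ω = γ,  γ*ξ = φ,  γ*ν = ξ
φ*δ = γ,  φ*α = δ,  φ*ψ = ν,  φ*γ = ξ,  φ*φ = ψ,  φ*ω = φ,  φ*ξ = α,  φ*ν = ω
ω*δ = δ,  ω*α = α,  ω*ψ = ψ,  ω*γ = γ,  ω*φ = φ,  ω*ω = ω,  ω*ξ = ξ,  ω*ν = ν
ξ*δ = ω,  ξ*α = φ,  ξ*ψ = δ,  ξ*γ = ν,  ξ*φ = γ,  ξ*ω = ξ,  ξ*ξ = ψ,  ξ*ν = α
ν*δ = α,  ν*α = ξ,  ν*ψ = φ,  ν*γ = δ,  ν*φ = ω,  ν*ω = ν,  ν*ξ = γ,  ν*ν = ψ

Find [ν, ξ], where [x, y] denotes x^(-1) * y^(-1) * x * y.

Identity is ω; from the table ν^(-1) = φ and ξ^(-1) = δ.
φ * δ = γ
γ * ν = ξ
ξ * ξ = ψ

ψ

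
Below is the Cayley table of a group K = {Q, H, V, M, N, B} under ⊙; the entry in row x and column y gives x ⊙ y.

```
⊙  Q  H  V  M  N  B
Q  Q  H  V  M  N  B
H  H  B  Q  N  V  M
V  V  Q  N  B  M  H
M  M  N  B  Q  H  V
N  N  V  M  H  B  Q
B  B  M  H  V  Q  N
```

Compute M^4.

Q

M^1 = M
M^2 = M ⊙ M = Q
M^3 = Q ⊙ M = M
M^4 = M ⊙ M = Q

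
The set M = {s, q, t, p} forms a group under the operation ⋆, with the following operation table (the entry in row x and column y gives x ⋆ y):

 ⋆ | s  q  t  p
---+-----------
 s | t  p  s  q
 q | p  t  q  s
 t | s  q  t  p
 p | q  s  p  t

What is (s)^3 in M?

s^1 = s
s^2 = s ⋆ s = t
s^3 = t ⋆ s = s

s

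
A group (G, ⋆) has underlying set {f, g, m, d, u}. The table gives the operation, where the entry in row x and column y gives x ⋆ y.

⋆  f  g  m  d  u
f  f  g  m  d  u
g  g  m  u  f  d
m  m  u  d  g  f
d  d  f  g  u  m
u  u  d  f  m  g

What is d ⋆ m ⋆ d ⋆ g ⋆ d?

d ⋆ m = g
g ⋆ d = f
f ⋆ g = g
g ⋆ d = f

f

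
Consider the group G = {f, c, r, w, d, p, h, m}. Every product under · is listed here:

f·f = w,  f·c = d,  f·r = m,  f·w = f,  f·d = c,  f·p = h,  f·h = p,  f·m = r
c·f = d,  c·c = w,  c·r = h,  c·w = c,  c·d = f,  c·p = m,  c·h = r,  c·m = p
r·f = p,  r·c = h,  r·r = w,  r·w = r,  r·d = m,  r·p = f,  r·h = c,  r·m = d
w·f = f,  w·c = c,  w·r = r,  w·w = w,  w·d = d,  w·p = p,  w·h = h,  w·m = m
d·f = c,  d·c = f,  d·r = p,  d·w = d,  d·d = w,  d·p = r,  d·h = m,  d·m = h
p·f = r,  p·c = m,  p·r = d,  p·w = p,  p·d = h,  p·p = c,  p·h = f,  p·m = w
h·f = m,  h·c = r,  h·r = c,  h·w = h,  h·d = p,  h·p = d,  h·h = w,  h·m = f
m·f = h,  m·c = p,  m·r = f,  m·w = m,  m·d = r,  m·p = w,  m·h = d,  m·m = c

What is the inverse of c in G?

First locate the identity: row w matches the header, so w is the identity.
Scan row c for w: c·c = w. Hence c^(-1) = c.
(Structurally, G here is isomorphic to the dihedral group D_4.)

c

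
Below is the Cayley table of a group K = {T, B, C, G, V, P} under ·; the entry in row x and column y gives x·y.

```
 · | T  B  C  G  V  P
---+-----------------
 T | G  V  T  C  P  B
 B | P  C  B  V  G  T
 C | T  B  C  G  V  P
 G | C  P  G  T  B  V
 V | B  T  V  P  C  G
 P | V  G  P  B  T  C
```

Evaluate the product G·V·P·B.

G·V = B
B·P = T
T·B = V

V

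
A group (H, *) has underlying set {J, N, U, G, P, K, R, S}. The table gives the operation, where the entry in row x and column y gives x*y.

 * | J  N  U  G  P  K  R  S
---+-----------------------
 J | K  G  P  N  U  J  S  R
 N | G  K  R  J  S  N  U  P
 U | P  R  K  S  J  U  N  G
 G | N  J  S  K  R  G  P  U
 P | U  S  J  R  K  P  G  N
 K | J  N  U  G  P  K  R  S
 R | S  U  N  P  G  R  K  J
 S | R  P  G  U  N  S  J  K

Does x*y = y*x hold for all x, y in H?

Check whether the table is symmetric across its main diagonal.
Every entry (row x, col y) equals the entry (row y, col x), so H is abelian.

Yes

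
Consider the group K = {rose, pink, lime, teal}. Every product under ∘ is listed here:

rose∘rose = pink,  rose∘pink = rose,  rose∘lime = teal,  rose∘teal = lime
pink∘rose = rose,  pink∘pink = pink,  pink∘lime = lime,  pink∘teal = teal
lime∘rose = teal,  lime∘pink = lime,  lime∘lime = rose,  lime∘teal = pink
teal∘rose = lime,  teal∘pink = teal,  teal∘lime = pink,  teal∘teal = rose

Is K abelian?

Check whether the table is symmetric across its main diagonal.
Every entry (row x, col y) equals the entry (row y, col x), so K is abelian.
(In fact K ≅ the cyclic group Z_4.)

Yes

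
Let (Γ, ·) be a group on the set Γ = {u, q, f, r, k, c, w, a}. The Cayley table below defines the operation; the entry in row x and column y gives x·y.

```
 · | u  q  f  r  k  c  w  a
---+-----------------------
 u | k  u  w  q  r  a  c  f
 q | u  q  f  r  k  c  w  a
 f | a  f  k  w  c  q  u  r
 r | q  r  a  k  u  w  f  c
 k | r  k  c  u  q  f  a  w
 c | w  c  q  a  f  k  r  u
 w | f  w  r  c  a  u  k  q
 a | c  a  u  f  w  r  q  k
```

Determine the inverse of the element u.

r

First locate the identity: row q matches the header, so q is the identity.
Scan row u for q: u·r = q. Hence u^(-1) = r.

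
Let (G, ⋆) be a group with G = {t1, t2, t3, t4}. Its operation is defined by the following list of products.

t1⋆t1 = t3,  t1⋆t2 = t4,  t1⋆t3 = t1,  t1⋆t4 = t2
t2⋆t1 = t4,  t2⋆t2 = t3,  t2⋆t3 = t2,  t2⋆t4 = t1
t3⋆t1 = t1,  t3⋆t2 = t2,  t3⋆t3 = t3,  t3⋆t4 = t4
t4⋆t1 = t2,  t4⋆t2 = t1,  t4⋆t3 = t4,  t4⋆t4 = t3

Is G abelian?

Check whether the table is symmetric across its main diagonal.
Every entry (row x, col y) equals the entry (row y, col x), so G is abelian.

Yes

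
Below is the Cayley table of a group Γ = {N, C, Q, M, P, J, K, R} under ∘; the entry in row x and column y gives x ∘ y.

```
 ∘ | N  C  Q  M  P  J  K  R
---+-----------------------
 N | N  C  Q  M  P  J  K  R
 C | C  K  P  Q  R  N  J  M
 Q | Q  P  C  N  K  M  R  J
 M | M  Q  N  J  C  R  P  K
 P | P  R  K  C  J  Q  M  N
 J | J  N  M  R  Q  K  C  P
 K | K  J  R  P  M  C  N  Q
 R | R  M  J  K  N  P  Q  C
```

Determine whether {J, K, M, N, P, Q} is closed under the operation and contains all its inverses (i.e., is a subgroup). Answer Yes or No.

No

M ∘ J = R, which is not in {J, K, M, N, P, Q}.
The subset is not closed under ∘, so it is not a subgroup.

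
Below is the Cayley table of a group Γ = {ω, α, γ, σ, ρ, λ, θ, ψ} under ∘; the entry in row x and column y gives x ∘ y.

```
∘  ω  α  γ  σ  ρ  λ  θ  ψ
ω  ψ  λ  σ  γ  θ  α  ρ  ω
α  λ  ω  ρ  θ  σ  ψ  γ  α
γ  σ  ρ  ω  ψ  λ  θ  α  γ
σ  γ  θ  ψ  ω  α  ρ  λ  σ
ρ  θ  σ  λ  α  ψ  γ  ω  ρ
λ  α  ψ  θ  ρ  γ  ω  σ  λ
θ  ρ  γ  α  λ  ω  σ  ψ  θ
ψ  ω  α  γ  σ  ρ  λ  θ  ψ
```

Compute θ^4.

θ^1 = θ
θ^2 = θ ∘ θ = ψ
θ^3 = ψ ∘ θ = θ
θ^4 = θ ∘ θ = ψ

ψ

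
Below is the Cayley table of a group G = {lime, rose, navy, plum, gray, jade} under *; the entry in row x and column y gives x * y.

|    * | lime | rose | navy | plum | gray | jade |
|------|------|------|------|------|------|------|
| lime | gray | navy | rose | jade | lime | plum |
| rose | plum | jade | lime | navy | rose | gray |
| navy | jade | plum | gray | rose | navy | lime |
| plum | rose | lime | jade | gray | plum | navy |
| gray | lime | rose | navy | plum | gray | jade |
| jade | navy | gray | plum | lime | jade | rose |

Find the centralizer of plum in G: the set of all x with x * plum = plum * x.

Compare row plum with column plum entry by entry.
lime * plum = jade but plum * lime = rose, so lime does not.
Collecting the elements that commute with plum: C(plum) = {gray, plum}.

{gray, plum}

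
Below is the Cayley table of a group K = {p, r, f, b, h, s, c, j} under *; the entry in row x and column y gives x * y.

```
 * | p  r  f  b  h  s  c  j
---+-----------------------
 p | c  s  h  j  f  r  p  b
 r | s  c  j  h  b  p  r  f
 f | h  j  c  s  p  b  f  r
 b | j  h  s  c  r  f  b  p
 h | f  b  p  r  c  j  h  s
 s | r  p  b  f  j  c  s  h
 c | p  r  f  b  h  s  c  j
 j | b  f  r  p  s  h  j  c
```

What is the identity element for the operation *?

The identity e satisfies e * x = x for all x, so its row in the table reproduces the column headers.
Row c reads: p, r, f, b, h, s, c, j — exactly the header order. So c is the identity.

c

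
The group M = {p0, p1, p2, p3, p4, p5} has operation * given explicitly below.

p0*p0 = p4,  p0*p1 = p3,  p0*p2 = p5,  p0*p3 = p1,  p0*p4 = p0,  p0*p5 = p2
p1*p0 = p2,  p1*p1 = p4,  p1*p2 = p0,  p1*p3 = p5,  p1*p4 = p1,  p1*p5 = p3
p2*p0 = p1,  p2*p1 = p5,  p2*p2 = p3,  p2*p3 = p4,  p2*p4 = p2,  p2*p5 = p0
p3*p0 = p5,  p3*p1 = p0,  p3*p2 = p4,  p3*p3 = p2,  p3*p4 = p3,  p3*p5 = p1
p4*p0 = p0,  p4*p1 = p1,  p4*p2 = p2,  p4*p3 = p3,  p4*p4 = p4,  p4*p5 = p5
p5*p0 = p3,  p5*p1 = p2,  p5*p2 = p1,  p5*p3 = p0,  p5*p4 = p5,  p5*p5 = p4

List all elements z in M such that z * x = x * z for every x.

{p4}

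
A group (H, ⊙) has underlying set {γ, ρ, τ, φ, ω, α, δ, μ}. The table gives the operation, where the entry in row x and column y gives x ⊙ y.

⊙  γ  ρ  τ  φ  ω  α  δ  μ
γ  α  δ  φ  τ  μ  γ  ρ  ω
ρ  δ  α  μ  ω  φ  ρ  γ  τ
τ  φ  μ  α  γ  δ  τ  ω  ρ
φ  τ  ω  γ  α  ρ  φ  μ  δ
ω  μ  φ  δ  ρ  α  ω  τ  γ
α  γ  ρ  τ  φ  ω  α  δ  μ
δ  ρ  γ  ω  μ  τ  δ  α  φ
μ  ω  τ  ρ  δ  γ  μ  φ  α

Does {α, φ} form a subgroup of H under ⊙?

{α, φ} contains the identity α.
Checking products: every product of two elements of {α, φ} (read from the table) lies in {α, φ}, so the set is closed.
In a finite group, a nonempty closed subset is a subgroup. So {α, φ} ≤ H.
(Structurally, H here is isomorphic to the elementary abelian group (Z_2)^3.)

Yes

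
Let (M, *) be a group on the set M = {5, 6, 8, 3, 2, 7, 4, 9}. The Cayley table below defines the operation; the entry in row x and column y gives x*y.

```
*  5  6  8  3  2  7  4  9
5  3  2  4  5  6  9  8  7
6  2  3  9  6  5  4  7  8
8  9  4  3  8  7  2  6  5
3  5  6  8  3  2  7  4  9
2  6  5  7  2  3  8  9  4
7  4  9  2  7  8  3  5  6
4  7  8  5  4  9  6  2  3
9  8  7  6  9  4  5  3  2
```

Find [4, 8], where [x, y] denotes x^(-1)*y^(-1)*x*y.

2

Identity is 3; from the table 4^(-1) = 9 and 8^(-1) = 8.
9*8 = 6
6*4 = 7
7*8 = 2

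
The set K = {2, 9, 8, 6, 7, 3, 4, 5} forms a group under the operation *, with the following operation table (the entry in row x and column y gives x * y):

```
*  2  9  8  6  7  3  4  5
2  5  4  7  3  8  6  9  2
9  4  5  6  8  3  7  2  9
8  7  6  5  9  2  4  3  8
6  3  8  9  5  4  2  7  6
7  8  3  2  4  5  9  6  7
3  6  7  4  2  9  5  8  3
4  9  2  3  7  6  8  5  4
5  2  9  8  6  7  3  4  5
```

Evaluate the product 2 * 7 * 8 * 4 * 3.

2 * 7 = 8
8 * 8 = 5
5 * 4 = 4
4 * 3 = 8
(Structurally, K here is isomorphic to the elementary abelian group (Z_2)^3.)

8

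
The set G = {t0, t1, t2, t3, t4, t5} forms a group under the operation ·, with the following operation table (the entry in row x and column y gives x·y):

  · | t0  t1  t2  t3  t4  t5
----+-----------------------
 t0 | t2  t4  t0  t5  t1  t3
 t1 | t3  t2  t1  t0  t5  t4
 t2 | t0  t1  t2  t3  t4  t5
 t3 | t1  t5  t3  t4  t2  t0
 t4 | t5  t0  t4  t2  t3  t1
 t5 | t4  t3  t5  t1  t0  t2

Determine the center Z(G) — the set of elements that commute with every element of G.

An element z is central iff its row equals its column in the table.
For t0: t0·t4 = t1 ≠ t5 = t4·t0, so t0 ∉ Z.
Checking each element this way leaves Z(G) = {t2}.

{t2}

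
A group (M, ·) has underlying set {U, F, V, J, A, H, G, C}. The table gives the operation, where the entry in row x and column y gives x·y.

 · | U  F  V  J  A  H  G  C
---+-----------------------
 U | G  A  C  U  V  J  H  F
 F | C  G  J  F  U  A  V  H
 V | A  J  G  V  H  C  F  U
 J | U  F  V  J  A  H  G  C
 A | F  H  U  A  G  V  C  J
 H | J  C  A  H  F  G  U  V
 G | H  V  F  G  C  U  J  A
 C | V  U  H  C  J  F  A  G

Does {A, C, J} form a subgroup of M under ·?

A·A = G, which is not in {A, C, J}.
The subset is not closed under ·, so it is not a subgroup.

No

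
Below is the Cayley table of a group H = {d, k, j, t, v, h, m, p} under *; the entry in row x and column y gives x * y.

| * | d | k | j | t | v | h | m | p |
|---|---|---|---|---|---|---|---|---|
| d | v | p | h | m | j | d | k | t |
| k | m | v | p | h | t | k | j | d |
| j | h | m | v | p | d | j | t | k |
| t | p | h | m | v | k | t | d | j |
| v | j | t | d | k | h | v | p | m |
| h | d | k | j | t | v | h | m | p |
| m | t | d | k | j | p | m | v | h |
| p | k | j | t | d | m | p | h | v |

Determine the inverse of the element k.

First locate the identity: row h matches the header, so h is the identity.
Scan row k for h: k * t = h. Hence k^(-1) = t.
(Structurally, H here is isomorphic to the quaternion group Q_8.)

t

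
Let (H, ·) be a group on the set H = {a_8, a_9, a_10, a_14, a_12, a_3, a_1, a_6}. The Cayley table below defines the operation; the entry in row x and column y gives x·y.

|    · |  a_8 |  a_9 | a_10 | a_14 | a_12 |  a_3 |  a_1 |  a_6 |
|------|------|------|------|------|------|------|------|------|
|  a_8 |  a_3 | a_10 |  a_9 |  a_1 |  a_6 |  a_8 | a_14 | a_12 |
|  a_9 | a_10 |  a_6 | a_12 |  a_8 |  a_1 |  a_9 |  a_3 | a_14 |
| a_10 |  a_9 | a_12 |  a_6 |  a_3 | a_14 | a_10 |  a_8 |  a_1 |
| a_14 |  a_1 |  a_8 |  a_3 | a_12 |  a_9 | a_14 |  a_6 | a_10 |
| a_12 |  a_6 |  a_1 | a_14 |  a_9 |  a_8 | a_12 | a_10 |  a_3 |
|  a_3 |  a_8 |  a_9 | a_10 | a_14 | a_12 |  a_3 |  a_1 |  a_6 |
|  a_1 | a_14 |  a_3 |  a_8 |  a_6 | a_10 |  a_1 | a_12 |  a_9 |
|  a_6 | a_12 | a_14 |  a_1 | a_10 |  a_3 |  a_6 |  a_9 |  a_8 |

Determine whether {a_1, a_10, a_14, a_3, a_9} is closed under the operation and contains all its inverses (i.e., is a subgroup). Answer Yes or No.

a_1·a_1 = a_12, which is not in {a_1, a_10, a_14, a_3, a_9}.
The subset is not closed under ·, so it is not a subgroup.

No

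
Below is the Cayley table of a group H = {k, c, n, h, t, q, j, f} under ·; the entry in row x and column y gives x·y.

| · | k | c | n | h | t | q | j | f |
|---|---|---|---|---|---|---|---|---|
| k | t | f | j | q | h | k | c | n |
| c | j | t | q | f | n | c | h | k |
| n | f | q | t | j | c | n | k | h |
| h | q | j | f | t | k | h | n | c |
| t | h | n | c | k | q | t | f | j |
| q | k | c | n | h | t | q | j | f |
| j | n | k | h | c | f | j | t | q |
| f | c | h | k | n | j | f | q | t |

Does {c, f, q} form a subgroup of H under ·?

No

c·c = t, which is not in {c, f, q}.
The subset is not closed under ·, so it is not a subgroup.
(Structurally, H here is isomorphic to the quaternion group Q_8.)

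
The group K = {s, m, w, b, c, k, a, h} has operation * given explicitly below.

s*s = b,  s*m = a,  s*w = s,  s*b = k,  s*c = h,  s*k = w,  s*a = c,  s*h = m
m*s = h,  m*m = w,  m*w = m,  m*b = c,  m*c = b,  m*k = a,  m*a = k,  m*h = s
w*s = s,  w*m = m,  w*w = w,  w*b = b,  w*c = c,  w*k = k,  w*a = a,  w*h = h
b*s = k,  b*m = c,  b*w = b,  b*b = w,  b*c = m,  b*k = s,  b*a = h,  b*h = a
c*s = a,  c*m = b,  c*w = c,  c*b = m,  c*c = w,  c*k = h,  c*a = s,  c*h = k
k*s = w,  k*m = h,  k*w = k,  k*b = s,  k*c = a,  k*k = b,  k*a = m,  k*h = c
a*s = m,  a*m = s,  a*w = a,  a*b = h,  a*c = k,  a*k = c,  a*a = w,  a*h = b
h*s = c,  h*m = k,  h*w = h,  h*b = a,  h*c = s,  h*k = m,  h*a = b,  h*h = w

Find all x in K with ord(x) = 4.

Identity is w. Compute the order of each non-identity element by repeated multiplication:
  s: s → b → k → w  (order 4)
  m: m → w  (order 2)
  b: b → w  (order 2)
  c: c → w  (order 2)
  k: k → b → s → w  (order 4)
  a: a → w  (order 2)
  h: h → w  (order 2)
Elements of order 4: {k, s}.

{k, s}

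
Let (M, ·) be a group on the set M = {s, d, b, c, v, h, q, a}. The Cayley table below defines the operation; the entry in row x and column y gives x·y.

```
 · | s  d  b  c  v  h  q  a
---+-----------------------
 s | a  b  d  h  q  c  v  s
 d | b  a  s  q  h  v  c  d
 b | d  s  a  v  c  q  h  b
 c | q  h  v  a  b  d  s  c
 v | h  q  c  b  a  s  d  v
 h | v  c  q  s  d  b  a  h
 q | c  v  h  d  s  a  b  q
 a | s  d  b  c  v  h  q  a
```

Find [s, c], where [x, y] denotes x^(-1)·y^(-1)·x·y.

b

Identity is a; from the table s^(-1) = s and c^(-1) = c.
s·c = h
h·s = v
v·c = b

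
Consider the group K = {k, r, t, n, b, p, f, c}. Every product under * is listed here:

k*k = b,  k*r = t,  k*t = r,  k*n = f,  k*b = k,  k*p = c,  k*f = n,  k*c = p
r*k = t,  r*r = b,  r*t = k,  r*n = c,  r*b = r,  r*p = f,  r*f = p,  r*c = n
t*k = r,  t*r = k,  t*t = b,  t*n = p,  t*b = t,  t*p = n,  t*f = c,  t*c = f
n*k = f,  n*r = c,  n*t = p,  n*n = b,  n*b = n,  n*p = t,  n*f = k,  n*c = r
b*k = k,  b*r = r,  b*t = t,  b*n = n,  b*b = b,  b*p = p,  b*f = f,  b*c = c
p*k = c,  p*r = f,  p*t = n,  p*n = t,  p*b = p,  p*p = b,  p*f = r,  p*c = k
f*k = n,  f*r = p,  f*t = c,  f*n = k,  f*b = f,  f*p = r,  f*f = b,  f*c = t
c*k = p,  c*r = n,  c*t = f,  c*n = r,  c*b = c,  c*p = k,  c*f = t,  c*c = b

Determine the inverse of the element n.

First locate the identity: row b matches the header, so b is the identity.
Scan row n for b: n*n = b. Hence n^(-1) = n.
(Structurally, K here is isomorphic to the elementary abelian group (Z_2)^3.)

n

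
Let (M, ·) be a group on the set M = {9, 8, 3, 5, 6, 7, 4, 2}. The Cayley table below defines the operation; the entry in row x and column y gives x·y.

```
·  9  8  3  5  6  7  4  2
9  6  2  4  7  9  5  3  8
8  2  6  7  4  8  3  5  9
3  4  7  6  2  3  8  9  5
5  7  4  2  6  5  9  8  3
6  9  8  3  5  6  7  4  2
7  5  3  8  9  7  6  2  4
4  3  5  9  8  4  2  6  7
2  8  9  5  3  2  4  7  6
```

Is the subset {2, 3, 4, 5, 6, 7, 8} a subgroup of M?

No

8·2 = 9, which is not in {2, 3, 4, 5, 6, 7, 8}.
The subset is not closed under ·, so it is not a subgroup.
(Structurally, M here is isomorphic to the elementary abelian group (Z_2)^3.)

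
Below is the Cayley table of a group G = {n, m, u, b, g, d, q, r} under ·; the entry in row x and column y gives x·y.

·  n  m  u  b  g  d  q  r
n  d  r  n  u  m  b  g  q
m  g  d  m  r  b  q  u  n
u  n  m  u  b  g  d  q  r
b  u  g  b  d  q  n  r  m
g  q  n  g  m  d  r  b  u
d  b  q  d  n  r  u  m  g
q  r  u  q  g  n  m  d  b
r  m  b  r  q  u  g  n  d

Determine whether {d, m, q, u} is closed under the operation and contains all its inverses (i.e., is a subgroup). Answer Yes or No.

Yes

{d, m, q, u} contains the identity u.
Checking products: every product of two elements of {d, m, q, u} (read from the table) lies in {d, m, q, u}, so the set is closed.
In a finite group, a nonempty closed subset is a subgroup. So {d, m, q, u} ≤ G.
(Structurally, G here is isomorphic to the quaternion group Q_8.)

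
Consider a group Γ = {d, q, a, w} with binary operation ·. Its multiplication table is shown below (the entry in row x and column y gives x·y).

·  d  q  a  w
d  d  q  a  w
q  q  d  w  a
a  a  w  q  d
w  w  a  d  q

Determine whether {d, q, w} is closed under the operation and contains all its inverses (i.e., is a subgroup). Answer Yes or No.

No

q·w = a, which is not in {d, q, w}.
The subset is not closed under ·, so it is not a subgroup.
(Structurally, Γ here is isomorphic to the cyclic group Z_4.)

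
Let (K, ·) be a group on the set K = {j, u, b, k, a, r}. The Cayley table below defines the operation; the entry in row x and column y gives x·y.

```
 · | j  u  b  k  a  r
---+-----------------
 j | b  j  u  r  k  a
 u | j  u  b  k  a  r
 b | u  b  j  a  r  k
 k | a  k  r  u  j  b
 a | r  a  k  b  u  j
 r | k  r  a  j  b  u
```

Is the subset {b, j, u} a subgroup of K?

Yes

{b, j, u} contains the identity u.
Checking products: every product of two elements of {b, j, u} (read from the table) lies in {b, j, u}, so the set is closed.
In a finite group, a nonempty closed subset is a subgroup. So {b, j, u} ≤ K.
(Structurally, K here is isomorphic to the symmetric group S_3.)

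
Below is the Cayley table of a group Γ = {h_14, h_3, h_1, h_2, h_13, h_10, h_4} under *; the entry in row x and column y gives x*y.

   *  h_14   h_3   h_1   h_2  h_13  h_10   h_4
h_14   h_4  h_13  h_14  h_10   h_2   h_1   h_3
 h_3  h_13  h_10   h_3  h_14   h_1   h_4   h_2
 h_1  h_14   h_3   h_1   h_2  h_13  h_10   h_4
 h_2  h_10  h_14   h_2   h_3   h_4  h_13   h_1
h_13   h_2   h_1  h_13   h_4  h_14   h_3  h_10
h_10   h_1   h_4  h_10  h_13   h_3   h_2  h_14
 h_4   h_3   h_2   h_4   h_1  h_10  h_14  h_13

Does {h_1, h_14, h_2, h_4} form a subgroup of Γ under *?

No

h_4*h_4 = h_13, which is not in {h_1, h_14, h_2, h_4}.
The subset is not closed under *, so it is not a subgroup.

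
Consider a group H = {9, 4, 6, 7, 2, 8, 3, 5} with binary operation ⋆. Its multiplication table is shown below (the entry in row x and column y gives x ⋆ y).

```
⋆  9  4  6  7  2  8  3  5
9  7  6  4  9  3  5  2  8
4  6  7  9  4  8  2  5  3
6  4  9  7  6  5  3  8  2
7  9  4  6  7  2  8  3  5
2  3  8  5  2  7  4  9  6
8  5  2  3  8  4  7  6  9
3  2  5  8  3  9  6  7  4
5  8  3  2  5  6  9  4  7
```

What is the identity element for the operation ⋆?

7

The identity e satisfies e ⋆ x = x for all x, so its row in the table reproduces the column headers.
Row 7 reads: 9, 4, 6, 7, 2, 8, 3, 5 — exactly the header order. So 7 is the identity.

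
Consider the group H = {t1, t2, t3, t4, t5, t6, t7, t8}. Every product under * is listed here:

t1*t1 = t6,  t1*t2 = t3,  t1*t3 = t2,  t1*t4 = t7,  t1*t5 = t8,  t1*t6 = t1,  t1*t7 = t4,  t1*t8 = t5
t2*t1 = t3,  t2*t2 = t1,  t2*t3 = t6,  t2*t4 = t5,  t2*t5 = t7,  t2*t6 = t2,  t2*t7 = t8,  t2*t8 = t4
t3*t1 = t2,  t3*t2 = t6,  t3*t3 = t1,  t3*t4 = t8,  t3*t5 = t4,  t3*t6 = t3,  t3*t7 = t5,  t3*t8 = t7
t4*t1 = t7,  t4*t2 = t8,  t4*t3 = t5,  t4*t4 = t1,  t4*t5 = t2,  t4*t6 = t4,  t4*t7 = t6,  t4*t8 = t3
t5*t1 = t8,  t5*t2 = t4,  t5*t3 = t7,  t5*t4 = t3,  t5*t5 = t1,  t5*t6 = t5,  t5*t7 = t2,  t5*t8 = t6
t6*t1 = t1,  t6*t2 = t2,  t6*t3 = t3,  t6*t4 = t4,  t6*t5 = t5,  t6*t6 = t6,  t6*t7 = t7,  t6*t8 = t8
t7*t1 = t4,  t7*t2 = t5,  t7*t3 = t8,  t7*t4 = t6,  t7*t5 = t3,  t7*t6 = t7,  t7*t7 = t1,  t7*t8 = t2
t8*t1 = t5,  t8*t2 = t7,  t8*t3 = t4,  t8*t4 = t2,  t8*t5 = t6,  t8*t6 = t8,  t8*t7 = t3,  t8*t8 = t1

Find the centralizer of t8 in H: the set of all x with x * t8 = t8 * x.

{t1, t5, t6, t8}

Compare row t8 with column t8 entry by entry.
t5 * t8 = t6 = t8 * t5, so t5 commutes with t8.
t7 * t8 = t2 but t8 * t7 = t3, so t7 does not.
Collecting the elements that commute with t8: C(t8) = {t1, t5, t6, t8}.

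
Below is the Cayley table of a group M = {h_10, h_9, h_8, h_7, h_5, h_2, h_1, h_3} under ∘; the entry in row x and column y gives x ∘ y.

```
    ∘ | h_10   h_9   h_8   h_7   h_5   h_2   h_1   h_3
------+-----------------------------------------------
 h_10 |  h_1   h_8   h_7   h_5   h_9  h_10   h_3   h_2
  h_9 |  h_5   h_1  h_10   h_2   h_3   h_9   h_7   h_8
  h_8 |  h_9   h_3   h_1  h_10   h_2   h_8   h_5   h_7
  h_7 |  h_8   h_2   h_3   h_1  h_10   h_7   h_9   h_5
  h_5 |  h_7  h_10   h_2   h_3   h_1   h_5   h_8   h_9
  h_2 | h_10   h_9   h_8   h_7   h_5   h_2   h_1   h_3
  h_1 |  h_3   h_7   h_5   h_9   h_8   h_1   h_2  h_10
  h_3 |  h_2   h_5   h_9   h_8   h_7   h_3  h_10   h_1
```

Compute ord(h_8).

4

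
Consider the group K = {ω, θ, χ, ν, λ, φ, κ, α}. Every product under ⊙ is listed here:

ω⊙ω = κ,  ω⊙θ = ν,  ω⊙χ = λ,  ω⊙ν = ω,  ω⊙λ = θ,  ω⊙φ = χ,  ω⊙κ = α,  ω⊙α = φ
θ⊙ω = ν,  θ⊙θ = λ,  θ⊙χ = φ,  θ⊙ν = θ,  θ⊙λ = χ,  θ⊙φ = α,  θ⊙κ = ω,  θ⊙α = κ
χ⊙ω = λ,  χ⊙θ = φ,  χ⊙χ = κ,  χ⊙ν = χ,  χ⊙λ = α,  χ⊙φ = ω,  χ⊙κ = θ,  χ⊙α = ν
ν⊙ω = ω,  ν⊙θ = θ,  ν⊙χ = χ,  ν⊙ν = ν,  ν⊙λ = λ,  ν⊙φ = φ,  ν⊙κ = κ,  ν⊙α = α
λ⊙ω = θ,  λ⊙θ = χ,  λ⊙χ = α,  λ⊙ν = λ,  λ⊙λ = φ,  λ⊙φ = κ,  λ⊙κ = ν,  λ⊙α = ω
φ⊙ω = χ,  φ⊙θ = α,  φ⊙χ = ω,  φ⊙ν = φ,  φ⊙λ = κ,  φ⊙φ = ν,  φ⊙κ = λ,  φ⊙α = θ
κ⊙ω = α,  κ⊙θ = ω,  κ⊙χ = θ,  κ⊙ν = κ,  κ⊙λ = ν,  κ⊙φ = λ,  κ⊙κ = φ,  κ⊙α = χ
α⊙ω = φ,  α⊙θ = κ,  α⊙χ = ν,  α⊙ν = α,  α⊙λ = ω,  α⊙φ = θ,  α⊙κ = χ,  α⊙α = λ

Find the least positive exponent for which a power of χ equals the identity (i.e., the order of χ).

The identity element is ν (its row matches the header).
χ^1 = χ
χ^2 = χ ⊙ χ = κ
χ^3 = κ ⊙ χ = θ
χ^4 = θ ⊙ χ = φ
χ^5 = φ ⊙ χ = ω
χ^6 = ω ⊙ χ = λ
χ^7 = λ ⊙ χ = α
χ^8 = α ⊙ χ = ν
The first power of χ equal to the identity is χ^8, so ord(χ) = 8.

8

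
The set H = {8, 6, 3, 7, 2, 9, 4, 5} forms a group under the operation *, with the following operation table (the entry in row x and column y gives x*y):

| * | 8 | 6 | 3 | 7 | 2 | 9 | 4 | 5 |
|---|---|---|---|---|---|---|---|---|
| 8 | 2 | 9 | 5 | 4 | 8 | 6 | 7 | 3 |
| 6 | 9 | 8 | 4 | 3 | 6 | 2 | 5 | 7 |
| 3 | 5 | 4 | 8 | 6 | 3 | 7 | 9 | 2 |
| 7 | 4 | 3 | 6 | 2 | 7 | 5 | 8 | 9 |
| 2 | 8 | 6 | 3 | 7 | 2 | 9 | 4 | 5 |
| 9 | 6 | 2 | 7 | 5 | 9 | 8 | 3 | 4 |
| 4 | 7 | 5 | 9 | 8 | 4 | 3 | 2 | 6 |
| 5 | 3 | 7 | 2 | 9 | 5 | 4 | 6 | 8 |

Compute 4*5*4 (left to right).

5

4*5 = 6
6*4 = 5
(Structurally, H here is isomorphic to Z_2 x Z_4.)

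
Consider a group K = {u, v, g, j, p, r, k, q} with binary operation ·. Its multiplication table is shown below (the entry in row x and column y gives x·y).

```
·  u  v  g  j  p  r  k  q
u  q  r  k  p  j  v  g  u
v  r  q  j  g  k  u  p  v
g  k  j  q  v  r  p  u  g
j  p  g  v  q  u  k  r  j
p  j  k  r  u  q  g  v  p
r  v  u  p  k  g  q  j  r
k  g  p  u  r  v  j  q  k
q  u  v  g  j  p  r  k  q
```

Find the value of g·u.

k

Read row g, column u: g·u = k.
(Structurally, K here is isomorphic to the elementary abelian group (Z_2)^3.)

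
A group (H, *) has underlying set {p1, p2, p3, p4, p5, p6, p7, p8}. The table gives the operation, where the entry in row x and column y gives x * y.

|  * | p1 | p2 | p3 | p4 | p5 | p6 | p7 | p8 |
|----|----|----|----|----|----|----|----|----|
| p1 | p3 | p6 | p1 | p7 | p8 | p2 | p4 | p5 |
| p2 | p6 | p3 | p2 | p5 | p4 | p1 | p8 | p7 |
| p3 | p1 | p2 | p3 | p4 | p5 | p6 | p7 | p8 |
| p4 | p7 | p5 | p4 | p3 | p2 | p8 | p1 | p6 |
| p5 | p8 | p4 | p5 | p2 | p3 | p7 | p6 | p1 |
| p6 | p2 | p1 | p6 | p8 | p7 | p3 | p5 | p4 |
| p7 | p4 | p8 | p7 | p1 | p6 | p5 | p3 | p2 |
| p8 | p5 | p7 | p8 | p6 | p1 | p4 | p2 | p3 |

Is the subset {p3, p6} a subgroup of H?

{p3, p6} contains the identity p3.
Checking products: every product of two elements of {p3, p6} (read from the table) lies in {p3, p6}, so the set is closed.
In a finite group, a nonempty closed subset is a subgroup. So {p3, p6} ≤ H.
(Structurally, H here is isomorphic to the elementary abelian group (Z_2)^3.)

Yes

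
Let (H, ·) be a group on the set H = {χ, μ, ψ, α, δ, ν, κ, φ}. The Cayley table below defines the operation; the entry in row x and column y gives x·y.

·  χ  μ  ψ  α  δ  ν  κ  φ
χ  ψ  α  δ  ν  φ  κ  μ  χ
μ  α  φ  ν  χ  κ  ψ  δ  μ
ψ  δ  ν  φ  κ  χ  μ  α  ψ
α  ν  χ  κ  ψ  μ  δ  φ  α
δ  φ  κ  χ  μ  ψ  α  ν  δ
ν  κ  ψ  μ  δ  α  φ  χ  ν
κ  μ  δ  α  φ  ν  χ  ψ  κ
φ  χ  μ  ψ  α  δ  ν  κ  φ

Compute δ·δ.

ψ

Read row δ, column δ: δ·δ = ψ.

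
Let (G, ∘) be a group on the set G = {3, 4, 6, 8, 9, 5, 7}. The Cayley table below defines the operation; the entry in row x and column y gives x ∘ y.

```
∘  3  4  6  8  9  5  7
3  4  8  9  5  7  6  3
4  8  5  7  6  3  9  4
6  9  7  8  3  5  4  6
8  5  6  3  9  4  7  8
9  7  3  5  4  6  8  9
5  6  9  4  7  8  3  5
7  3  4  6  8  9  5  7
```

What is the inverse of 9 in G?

First locate the identity: row 7 matches the header, so 7 is the identity.
Scan row 9 for 7: 9 ∘ 3 = 7. Hence 9^(-1) = 3.

3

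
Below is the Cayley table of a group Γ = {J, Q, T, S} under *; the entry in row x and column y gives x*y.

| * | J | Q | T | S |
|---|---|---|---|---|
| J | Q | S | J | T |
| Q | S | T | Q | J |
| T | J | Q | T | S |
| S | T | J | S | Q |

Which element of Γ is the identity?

The identity e satisfies e*x = x for all x, so its row in the table reproduces the column headers.
Row T reads: J, Q, T, S — exactly the header order. So T is the identity.

T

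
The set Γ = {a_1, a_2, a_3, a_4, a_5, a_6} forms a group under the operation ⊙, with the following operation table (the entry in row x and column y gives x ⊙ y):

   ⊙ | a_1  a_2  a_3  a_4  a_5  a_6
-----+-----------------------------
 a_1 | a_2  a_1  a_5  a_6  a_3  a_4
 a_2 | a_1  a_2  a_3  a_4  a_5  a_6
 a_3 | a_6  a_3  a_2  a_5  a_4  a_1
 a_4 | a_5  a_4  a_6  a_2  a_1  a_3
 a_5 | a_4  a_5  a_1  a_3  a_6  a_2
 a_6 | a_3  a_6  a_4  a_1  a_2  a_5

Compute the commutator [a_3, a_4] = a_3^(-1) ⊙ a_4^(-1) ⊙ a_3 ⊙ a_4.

a_6

Identity is a_2; from the table a_3^(-1) = a_3 and a_4^(-1) = a_4.
a_3 ⊙ a_4 = a_5
a_5 ⊙ a_3 = a_1
a_1 ⊙ a_4 = a_6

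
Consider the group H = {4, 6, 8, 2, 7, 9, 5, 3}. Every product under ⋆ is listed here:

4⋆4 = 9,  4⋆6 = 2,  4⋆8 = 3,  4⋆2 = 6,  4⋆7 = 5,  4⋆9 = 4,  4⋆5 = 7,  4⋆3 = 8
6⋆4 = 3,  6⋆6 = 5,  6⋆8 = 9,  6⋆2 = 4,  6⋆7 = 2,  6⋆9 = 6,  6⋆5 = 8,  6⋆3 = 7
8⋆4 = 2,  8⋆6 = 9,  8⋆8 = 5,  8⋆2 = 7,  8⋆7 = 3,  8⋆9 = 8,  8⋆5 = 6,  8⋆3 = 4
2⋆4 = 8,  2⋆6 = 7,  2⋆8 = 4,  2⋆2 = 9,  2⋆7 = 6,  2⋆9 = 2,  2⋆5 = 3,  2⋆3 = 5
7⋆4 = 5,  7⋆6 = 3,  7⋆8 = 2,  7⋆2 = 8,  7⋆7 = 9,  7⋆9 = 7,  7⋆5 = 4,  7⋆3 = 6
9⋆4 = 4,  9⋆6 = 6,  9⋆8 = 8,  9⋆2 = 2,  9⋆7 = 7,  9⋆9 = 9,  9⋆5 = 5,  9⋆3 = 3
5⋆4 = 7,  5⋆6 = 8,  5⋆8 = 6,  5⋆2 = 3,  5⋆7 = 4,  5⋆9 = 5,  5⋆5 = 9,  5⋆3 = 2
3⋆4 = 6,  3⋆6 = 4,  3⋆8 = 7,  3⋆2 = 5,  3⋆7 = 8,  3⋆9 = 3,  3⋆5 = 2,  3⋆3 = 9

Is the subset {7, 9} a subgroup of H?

Yes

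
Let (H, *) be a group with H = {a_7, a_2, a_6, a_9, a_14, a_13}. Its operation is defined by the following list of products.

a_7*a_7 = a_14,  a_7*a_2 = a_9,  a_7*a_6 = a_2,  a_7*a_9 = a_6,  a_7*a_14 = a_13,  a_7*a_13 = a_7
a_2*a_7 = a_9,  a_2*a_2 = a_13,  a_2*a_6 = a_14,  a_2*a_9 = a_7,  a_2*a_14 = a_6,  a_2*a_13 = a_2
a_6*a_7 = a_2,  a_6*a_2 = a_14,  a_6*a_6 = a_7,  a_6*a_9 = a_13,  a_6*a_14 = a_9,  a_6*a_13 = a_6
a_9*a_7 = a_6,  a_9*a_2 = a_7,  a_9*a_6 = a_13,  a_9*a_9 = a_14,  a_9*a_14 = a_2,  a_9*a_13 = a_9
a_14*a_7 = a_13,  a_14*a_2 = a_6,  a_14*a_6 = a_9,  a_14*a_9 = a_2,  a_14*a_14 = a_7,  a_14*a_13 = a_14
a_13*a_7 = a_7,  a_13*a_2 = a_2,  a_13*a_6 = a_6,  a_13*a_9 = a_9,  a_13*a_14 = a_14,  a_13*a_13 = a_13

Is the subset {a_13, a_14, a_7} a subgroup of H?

{a_13, a_14, a_7} contains the identity a_13.
Checking products: every product of two elements of {a_13, a_14, a_7} (read from the table) lies in {a_13, a_14, a_7}, so the set is closed.
In a finite group, a nonempty closed subset is a subgroup. So {a_13, a_14, a_7} ≤ H.

Yes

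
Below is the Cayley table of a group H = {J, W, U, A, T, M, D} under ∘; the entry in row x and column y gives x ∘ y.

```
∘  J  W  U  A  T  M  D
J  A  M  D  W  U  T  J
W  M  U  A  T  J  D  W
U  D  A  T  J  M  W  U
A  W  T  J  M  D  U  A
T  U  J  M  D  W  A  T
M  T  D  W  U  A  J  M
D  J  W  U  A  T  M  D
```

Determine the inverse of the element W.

M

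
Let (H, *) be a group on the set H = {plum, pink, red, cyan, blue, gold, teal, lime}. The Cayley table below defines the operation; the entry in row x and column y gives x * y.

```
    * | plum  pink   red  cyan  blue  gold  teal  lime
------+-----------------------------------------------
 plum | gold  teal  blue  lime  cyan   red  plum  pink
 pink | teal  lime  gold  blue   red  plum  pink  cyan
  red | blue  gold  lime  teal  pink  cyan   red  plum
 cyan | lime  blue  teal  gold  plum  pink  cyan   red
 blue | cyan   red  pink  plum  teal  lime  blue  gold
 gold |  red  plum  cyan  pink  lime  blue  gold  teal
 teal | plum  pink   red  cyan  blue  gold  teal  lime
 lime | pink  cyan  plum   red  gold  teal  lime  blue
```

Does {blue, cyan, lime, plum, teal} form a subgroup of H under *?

plum * plum = gold, which is not in {blue, cyan, lime, plum, teal}.
The subset is not closed under *, so it is not a subgroup.
(Structurally, H here is isomorphic to the cyclic group Z_8.)

No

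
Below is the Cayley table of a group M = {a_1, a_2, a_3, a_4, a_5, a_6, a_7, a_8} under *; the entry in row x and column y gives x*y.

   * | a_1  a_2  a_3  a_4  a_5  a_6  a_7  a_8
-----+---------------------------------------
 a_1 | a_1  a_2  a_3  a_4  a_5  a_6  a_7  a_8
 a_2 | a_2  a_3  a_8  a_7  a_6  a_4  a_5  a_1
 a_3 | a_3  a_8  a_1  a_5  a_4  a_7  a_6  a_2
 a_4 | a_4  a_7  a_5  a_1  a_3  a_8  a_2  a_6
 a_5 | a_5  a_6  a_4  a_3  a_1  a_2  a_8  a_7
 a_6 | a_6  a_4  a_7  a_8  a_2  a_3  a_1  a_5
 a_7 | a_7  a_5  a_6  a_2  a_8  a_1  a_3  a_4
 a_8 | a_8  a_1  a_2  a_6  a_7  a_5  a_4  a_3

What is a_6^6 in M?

a_6^1 = a_6
a_6^2 = a_6*a_6 = a_3
a_6^3 = a_3*a_6 = a_7
a_6^4 = a_7*a_6 = a_1
a_6^5 = a_1*a_6 = a_6
a_6^6 = a_6*a_6 = a_3

a_3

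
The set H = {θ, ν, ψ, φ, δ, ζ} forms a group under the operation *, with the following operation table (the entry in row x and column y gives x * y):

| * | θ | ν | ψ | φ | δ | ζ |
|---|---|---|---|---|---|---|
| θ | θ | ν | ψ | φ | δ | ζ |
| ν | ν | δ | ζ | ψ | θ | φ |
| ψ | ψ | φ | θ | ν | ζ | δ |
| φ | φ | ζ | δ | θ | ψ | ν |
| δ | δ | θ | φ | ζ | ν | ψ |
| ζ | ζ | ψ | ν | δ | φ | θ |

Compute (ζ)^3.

ζ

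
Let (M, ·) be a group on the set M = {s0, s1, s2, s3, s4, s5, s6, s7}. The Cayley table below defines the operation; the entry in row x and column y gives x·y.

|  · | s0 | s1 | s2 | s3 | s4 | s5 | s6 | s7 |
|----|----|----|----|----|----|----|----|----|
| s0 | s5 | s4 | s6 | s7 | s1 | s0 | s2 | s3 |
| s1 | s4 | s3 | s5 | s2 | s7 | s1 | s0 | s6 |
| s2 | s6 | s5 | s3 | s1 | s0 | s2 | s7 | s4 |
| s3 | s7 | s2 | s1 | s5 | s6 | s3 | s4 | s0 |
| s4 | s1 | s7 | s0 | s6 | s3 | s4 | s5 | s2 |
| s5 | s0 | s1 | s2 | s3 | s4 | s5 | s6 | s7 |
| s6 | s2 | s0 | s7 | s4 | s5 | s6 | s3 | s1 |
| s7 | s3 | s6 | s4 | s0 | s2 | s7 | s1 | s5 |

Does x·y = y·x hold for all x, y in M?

Check whether the table is symmetric across its main diagonal.
Every entry (row x, col y) equals the entry (row y, col x), so M is abelian.

Yes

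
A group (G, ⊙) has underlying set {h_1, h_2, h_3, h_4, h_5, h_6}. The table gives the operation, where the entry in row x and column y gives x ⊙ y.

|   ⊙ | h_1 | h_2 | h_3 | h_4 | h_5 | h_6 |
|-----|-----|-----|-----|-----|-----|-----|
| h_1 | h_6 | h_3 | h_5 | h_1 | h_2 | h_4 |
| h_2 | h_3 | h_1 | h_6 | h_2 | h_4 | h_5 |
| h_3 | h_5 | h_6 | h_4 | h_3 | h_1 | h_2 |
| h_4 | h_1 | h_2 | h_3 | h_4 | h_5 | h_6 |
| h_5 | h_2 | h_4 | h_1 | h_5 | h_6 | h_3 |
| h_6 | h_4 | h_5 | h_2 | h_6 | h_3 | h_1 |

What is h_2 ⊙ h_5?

Read row h_2, column h_5: h_2 ⊙ h_5 = h_4.

h_4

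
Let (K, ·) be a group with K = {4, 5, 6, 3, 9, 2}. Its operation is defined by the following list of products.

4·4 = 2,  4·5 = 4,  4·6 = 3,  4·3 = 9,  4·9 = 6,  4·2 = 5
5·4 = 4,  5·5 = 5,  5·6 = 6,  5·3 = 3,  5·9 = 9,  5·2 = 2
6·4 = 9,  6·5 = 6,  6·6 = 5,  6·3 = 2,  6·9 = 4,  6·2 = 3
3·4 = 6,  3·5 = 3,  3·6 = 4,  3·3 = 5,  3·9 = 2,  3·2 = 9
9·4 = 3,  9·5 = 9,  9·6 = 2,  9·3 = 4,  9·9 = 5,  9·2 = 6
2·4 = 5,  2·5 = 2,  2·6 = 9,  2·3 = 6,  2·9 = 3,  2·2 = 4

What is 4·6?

Read row 4, column 6: 4·6 = 3.

3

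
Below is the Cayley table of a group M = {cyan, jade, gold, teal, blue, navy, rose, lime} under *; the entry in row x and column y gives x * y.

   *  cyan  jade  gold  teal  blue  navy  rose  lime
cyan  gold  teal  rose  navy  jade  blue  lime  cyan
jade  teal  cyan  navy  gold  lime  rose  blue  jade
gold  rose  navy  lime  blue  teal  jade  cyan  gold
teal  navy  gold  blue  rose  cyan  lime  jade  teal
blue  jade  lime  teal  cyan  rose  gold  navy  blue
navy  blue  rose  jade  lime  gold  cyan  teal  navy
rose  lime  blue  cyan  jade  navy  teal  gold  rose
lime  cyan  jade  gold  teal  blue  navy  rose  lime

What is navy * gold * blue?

lime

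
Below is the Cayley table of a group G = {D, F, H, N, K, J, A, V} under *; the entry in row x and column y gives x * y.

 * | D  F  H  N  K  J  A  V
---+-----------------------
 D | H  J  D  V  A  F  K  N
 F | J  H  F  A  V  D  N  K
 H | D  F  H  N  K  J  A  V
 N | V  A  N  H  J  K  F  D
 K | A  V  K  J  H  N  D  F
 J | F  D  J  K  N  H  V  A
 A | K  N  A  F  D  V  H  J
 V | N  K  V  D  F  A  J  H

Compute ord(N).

The identity element is H (its row matches the header).
N^1 = N
N^2 = N * N = H
The first power of N equal to the identity is N^2, so ord(N) = 2.

2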